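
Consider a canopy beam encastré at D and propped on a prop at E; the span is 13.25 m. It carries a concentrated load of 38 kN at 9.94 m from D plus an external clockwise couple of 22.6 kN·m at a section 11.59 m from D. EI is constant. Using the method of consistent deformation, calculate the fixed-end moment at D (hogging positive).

M_D = 48.2 kN·m

Release the roller at E. Primary structure: cantilever fixed at D.
Free-end deflection of the primary structure under the applied loading (downward +):
  point load 38 at a = 9.94: Pa²(3L − a)/(6EI) = 18654/EI
  clockwise couple 22.6 at a = 11.59: M₀a(2L − a)/(2EI) = 1953/EI
  δ_0 = 20607/EI
Flexibility coefficient — unit upward force at E: δ_{EE} = L³/(3EI) = 775.4/EI.
The prop prevents deflection at E: R_E = δ_0/δ_{EE} = 20607/775.4 = 26.58 kN.
Moment equilibrium about D: M_D = Σ(load moments about D) − R_E·L = 400.3 − 26.58×13.25 = 48.2 kN·m.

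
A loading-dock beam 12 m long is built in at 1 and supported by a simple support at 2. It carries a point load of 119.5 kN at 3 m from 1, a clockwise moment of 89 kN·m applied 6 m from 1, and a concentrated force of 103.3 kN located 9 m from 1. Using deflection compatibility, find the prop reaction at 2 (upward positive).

Release the roller at 2. Primary structure: cantilever fixed at 1.
Deflection at 2 on the released cantilever, summing each load's contribution:
  point load 119.5 at a = 3: Pa²(3L − a)/(6EI) = 5915/EI
  clockwise couple 89 at a = 6: M₀a(2L − a)/(2EI) = 4806/EI
  point load 103.3 at a = 9: Pa²(3L − a)/(6EI) = 37653/EI
  δ_0 = 48374/EI
Tip deflection under a unit load at 2: L³/(3EI) = 576/EI.
The prop prevents deflection at 2: R_2 = δ_0/δ_{22} = 48374/576 = 83.98 kN.

R_2 = 83.98 kN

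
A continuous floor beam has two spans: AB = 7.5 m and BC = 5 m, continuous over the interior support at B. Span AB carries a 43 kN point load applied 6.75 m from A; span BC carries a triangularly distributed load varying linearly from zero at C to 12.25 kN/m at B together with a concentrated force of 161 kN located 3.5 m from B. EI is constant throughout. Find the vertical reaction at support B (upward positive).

R_B = 130.3 kN

Release continuity at B by inserting a hinge; the redundant is the internal moment M_B. The primary structure is two simply-supported spans AB and BC.
Rotations at B on the released spans (each span's end-slope, ×1/EI):
  span AB: point load 43 at a = 6.75: Pab(L + a)/(6LEI) = 68.93/EI
  span BC: triangular load, peak 12.25: w₀L³/(45EI) = 34.03/EI
  span BC: point load 161 at a = 3.5: Pab(L + b)/(6LEI) = 183.1/EI
  relative rotation θ_0 = (68.93 + 217.2)/EI = 286.1/EI
A unit hogging moment at B produces rotation L₁/(3EI) + L₂/(3EI) = 4.167/EI.
Slope continuity at B: θ_0 = M_B·4.167/EI, so M_B = 286.1/4.167 = 68.66 kN·m (hogging).
Span AB, ΣM about A with M_B applied at B: R_B^{AB}·7.5 = 290.2 + 68.66, so R_B^{AB} = 47.86 kN and R_A = 43 − 47.86 = -4.855 kN.
Span BC, ΣM about C: R_B^{BC}·5 = 343.6 + 68.66, so R_B^{BC} = 82.45 kN and R_C = 191.6 − 82.45 = 109.2 kN.
R_B = 47.86 + 82.45 = 130.3 kN.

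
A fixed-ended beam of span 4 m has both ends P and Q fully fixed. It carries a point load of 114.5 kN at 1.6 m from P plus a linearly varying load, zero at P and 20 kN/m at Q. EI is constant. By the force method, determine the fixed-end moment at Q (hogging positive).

Release both end moments; the primary structure is a simply-supported span PQ with redundants M_P and M_Q.
Simple-span end rotations at P and Q under the given loads:
  at P: point load 114.5 at a = 1.6: Pab(L + b)/(6LEI) = 117.2/EI
  at Q: point load 114.5 at a = 1.6: Pab(L + a)/(6LEI) = 102.6/EI
  at P: triangular load, peak 20: 7w₀L³/(360EI) = 24.89/EI
  at Q: triangular load, peak 20: w₀L³/(45EI) = 28.44/EI
  θ_P0 = 142.1/EI,  θ_Q0 = 131/EI
Flexibility coefficients: a unit moment at one end gives L/(3EI) there and L/(6EI) at the far end, so f₁₁ = f₂₂ = 1.333/EI and f₁₂ = f₂₁ = 0.6667/EI.
Compatibility — zero rotation at each built-in end:
  1.333 M_P + 0.6667 M_Q = 142.1
  0.6667 M_P + 1.333 M_Q = 131
Solving the pair gives M_P = 76.62 kN·m and M_Q = 59.97 kN·m (hogging).

M_Q = 59.97 kN·m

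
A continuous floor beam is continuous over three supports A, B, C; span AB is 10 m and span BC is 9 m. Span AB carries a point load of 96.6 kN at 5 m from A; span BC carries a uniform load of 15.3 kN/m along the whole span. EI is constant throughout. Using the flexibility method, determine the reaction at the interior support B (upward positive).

Take M_B as the redundant. Released structure: two simple spans AB and BC with a hinge at B.
Rotations at B on the released spans (each span's end-slope, ×1/EI):
  span AB: point load 96.6 at a = 5: Pab(L + a)/(6LEI) = 603.8/EI
  span BC: UDL 15.3: wL³/(24EI) = 464.7/EI
  relative rotation θ_0 = (603.8 + 464.7)/EI = 1068/EI
A unit hogging moment at B produces rotation L₁/(3EI) + L₂/(3EI) = 6.333/EI.
Slope continuity at B: θ_0 = M_B·6.333/EI, so M_B = 1068/6.333 = 168.7 kN·m (hogging).
Span AB, ΣM about A with M_B applied at B: R_B^{AB}·10 = 483 + 168.7, so R_B^{AB} = 65.17 kN and R_A = 96.6 − 65.17 = 31.43 kN.
Span BC, ΣM about C: R_B^{BC}·9 = 619.6 + 168.7, so R_B^{BC} = 87.6 kN and R_C = 137.7 − 87.6 = 50.1 kN.
R_B = 65.17 + 87.6 = 152.8 kN.

R_B = 152.8 kN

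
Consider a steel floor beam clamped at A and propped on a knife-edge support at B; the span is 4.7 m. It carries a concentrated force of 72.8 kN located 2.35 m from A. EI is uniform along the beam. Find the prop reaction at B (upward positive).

R_B = 22.75 kN

Take the reaction at B as the redundant and release it; the primary structure is a cantilever fixed at A.
Downward deflection at the released point B due to the loads:
  point load 72.8 at a = 2.35: Pa²(3L − a)/(6EI) = 787.3/EI
Tip deflection under a unit load at B: L³/(3EI) = 34.61/EI.
The prop prevents deflection at B: R_B = δ_0/δ_{BB} = 787.3/34.61 = 22.75 kN.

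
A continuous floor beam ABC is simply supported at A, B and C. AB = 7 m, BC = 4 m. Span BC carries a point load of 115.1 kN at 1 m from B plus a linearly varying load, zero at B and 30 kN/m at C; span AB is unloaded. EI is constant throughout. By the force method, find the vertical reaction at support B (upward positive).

R_B = 121.1 kN

Take M_B as the redundant. Released structure: two simple spans AB and BC with a hinge at B.
Rotations at B on the released spans (each span's end-slope, ×1/EI):
  span BC: point load 115.1 at a = 1: Pab(L + b)/(6LEI) = 100.7/EI
  span BC: triangular load, peak 30: 7w₀L³/(360EI) = 37.33/EI
  relative rotation θ_0 = (0 + 138)/EI = 138/EI
A unit hogging moment at B produces rotation L₁/(3EI) + L₂/(3EI) = 3.667/EI.
Slope continuity at B: θ_0 = M_B·3.667/EI, so M_B = 138/3.667 = 37.65 kN·m (hogging).
Span AB, ΣM about A with M_B applied at B: R_B^{AB}·7 = 0 + 37.65, so R_B^{AB} = 5.378 kN and R_A = 0 − 5.378 = -5.378 kN.
Span BC, ΣM about C: R_B^{BC}·4 = 425.3 + 37.65, so R_B^{BC} = 115.7 kN and R_C = 175.1 − 115.7 = 59.36 kN.
R_B = 5.378 + 115.7 = 121.1 kN.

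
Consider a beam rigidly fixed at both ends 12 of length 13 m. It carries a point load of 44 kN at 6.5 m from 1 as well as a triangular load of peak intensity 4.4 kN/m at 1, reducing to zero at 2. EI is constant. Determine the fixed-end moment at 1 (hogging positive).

M_1 = 108.7 kN·m

Take the two fixed-end moments M_1, M_2 as redundants; the released structure is the simple span 12.
On the primary (simply-supported) span, the end slopes from the loading are:
  at 1: point load 44 at a = 6.5: Pab(L + b)/(6LEI) = 464.8/EI
  at 2: point load 44 at a = 6.5: Pab(L + a)/(6LEI) = 464.8/EI
  at 1: triangular load, peak 4.4: w₀L³/(45EI) = 214.8/EI
  at 2: triangular load, peak 4.4: 7w₀L³/(360EI) = 188/EI
  θ_10 = 679.6/EI,  θ_20 = 652.7/EI
Flexibility coefficients: a unit moment at one end gives L/(3EI) there and L/(6EI) at the far end, so f₁₁ = f₂₂ = 4.333/EI and f₁₂ = f₂₁ = 2.167/EI.
Compatibility — zero rotation at each built-in end:
  4.333 M_1 + 2.167 M_2 = 679.6
  2.167 M_1 + 4.333 M_2 = 652.7
Solving the pair gives M_1 = 108.7 kN·m and M_2 = 96.29 kN·m (hogging).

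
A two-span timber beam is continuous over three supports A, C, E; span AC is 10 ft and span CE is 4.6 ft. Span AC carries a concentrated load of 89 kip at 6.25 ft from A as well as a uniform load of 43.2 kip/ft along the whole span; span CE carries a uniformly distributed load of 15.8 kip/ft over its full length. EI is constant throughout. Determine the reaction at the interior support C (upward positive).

Release continuity at C by inserting a hinge; the redundant is the internal moment M_C. The primary structure is two simply-supported spans AC and CE.
Discontinuity in slope at C on the released structure — sum the simple-span end rotations:
  span AC: point load 89 at a = 6.25: Pab(L + a)/(6LEI) = 564.9/EI
  span AC: UDL 43.2: wL³/(24EI) = 1800/EI
  span CE: UDL 15.8: wL³/(24EI) = 64.08/EI
  relative rotation θ_0 = (2365 + 64.08)/EI = 2429/EI
A unit hogging moment at C produces rotation L₁/(3EI) + L₂/(3EI) = 4.867/EI.
Slope continuity at C: θ_0 = M_C·4.867/EI, so M_C = 2429/4.867 = 499.1 kip·ft (hogging).
Span AC, ΣM about A with M_C applied at C: R_C^{AC}·10 = 2716 + 499.1, so R_C^{AC} = 321.5 kip and R_A = 521 − 321.5 = 199.5 kip.
Span CE, ΣM about E: R_C^{CE}·4.6 = 167.2 + 499.1, so R_C^{CE} = 144.8 kip and R_E = 72.68 − 144.8 = -72.16 kip.
R_C = 321.5 + 144.8 = 466.4 kip.

R_C = 466.4 kip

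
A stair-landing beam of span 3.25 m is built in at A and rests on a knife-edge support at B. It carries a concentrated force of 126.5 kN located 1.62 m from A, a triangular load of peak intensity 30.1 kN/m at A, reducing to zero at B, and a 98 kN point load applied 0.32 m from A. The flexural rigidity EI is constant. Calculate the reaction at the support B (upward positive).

R_B = 50.47 kN

Release the roller at B. Primary structure: cantilever fixed at A.
Primary-structure tip deflection at B by superposition:
  point load 126.5 at a = 1.62: Pa²(3L − a)/(6EI) = 449.8/EI
  triangular load, peak 30.1 at the fixed end: w₀L⁴/(30EI) = 111.9/EI
  point load 98 at a = 0.32: Pa²(3L − a)/(6EI) = 15.77/EI
  δ_0 = 577.6/EI
Tip deflection under a unit load at B: L³/(3EI) = 11.44/EI.
Compatibility at B: δ_0 − R_B·δ_{BB} = 0, so R_B = 577.6/11.44 = 50.47 kN.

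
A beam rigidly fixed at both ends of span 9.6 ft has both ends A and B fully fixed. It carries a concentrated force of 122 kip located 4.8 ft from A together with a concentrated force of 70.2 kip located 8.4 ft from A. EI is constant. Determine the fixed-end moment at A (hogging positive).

M_A = 155.6 kip·ft

Release both end moments; the primary structure is a simply-supported span AB with redundants M_A and M_B.
On the primary (simply-supported) span, the end slopes from the loading are:
  at A: point load 122 at a = 4.8: Pab(L + b)/(6LEI) = 702.7/EI
  at B: point load 122 at a = 4.8: Pab(L + a)/(6LEI) = 702.7/EI
  at A: point load 70.2 at a = 8.4: Pab(L + b)/(6LEI) = 132.7/EI
  at B: point load 70.2 at a = 8.4: Pab(L + a)/(6LEI) = 221.1/EI
  θ_A0 = 835.4/EI,  θ_B0 = 923.9/EI
Flexibility coefficients: a unit moment at one end gives L/(3EI) there and L/(6EI) at the far end, so f₁₁ = f₂₂ = 3.2/EI and f₁₂ = f₂₁ = 1.6/EI.
Compatibility — zero rotation at each built-in end:
  3.2 M_A + 1.6 M_B = 835.4
  1.6 M_A + 3.2 M_B = 923.9
Solving the pair gives M_A = 155.6 kip·ft and M_B = 210.9 kip·ft (hogging).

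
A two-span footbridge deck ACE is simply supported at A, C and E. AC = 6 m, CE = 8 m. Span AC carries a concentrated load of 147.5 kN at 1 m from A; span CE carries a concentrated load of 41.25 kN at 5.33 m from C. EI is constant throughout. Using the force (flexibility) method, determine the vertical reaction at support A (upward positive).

R_A = 113.1 kN

Release continuity at C by inserting a hinge; the redundant is the internal moment M_C. The primary structure is two simply-supported spans AC and CE.
Rotations at C on the released spans (each span's end-slope, ×1/EI):
  span AC: point load 147.5 at a = 1: Pab(L + a)/(6LEI) = 143.4/EI
  span CE: point load 41.25 at a = 5.33: Pab(L + b)/(6LEI) = 130.5/EI
  relative rotation θ_0 = (143.4 + 130.5)/EI = 273.9/EI
A unit hogging moment at C produces rotation L₁/(3EI) + L₂/(3EI) = 4.667/EI.
Compatibility: M_C·(L₁+L₂)/(3EI) = θ_0, giving M_C = 58.69 kN·m (hogging).
Span AC, ΣM about A with M_C applied at C: R_C^{AC}·6 = 147.5 + 58.69, so R_C^{AC} = 34.37 kN and R_A = 147.5 − 34.37 = 113.1 kN.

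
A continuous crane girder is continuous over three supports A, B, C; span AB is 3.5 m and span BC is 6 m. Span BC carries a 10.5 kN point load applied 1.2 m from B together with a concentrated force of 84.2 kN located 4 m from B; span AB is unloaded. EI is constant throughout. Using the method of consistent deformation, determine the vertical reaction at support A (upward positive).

Insert a hinge at B; M_B is the redundant, and each span becomes simply supported.
Rotations at B on the released spans (each span's end-slope, ×1/EI):
  span BC: point load 10.5 at a = 1.2: Pab(L + b)/(6LEI) = 18.14/EI
  span BC: point load 84.2 at a = 4: Pab(L + b)/(6LEI) = 149.7/EI
  relative rotation θ_0 = (0 + 167.8)/EI = 167.8/EI
A unit hogging moment at B produces rotation L₁/(3EI) + L₂/(3EI) = 3.167/EI.
Compatibility: M_B·(L₁+L₂)/(3EI) = θ_0, giving M_B = 53 kN·m (hogging).
Span AB, ΣM about A with M_B applied at B: R_B^{AB}·3.5 = 0 + 53, so R_B^{AB} = 15.14 kN and R_A = 0 − 15.14 = -15.14 kN.

R_A = -15.14 kN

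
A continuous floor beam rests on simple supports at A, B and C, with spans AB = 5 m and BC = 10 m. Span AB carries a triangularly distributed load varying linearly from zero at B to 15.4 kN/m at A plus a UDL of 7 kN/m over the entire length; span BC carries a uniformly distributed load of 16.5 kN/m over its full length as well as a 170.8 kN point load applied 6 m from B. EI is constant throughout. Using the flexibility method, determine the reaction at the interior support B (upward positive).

Take M_B as the redundant. Released structure: two simple spans AB and BC with a hinge at B.
End slopes at the hinge B, treating each span as simply supported:
  span AB: triangular load, peak 15.4: 7w₀L³/(360EI) = 37.43/EI
  span AB: UDL 7: wL³/(24EI) = 36.46/EI
  span BC: UDL 16.5: wL³/(24EI) = 687.5/EI
  span BC: point load 170.8 at a = 6: Pab(L + b)/(6LEI) = 956.5/EI
  relative rotation θ_0 = (73.89 + 1644)/EI = 1718/EI
A unit hogging moment at B produces rotation L₁/(3EI) + L₂/(3EI) = 5/EI.
Slope continuity at B: θ_0 = M_B·5/EI, so M_B = 1718/5 = 343.6 kN·m (hogging).
Span AB, ΣM about A with M_B applied at B: R_B^{AB}·5 = 151.7 + 343.6, so R_B^{AB} = 99.05 kN and R_A = 73.5 − 99.05 = -25.55 kN.
Span BC, ΣM about C: R_B^{BC}·10 = 1508 + 343.6, so R_B^{BC} = 185.2 kN and R_C = 335.8 − 185.2 = 150.6 kN.
R_B = 99.05 + 185.2 = 284.2 kN.

R_B = 284.2 kN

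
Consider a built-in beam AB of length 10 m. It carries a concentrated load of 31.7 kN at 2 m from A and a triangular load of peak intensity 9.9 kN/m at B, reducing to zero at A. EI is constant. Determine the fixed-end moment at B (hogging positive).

M_B = 59.64 kN·m

Release both end moments; the primary structure is a simply-supported span AB with redundants M_A and M_B.
End rotations of the released simple span under the applied load (×1/EI):
  at A: point load 31.7 at a = 2: Pab(L + b)/(6LEI) = 152.2/EI
  at B: point load 31.7 at a = 2: Pab(L + a)/(6LEI) = 101.4/EI
  at A: triangular load, peak 9.9: 7w₀L³/(360EI) = 192.5/EI
  at B: triangular load, peak 9.9: w₀L³/(45EI) = 220/EI
  θ_A0 = 344.7/EI,  θ_B0 = 321.4/EI
Flexibility coefficients: a unit moment at one end gives L/(3EI) there and L/(6EI) at the far end, so f₁₁ = f₂₂ = 3.333/EI and f₁₂ = f₂₁ = 1.667/EI.
Compatibility — zero rotation at each built-in end:
  3.333 M_A + 1.667 M_B = 344.7
  1.667 M_A + 3.333 M_B = 321.4
Solving the pair gives M_A = 73.58 kN·m and M_B = 59.64 kN·m (hogging).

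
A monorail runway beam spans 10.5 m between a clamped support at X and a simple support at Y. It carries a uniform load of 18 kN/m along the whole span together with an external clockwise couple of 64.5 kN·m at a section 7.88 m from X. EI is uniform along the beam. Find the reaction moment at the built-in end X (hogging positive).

Release the roller at Y. Primary structure: cantilever fixed at X.
Deflection at Y on the released cantilever, summing each load's contribution:
  UDL 18: wL⁴/(8EI) = 27349/EI
  clockwise couple 64.5 at a = 7.88: M₀a(2L − a)/(2EI) = 3334/EI
  δ_0 = 30683/EI
Tip deflection under a unit load at Y: L³/(3EI) = 385.9/EI.
Compatibility at Y: δ_0 − R_Y·δ_{YY} = 0, so R_Y = 30683/385.9 = 79.52 kN.
Moment equilibrium about X: M_X = Σ(load moments about X) − R_Y·L = 1057 − 79.52×10.5 = 221.8 kN·m.

M_X = 221.8 kN·m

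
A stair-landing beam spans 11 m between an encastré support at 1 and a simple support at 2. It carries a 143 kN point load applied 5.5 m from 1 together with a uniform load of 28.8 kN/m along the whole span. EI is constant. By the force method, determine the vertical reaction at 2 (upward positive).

Remove the prop at 2; the released (primary) structure is a cantilever built in at 1.
Deflection at 2 on the released cantilever, summing each load's contribution:
  point load 143 at a = 5.5: Pa²(3L − a)/(6EI) = 19826/EI
  UDL 28.8: wL⁴/(8EI) = 52708/EI
  δ_0 = 72534/EI
Tip deflection under a unit load at 2: L³/(3EI) = 443.7/EI.
The prop prevents deflection at 2: R_2 = δ_0/δ_{22} = 72534/443.7 = 163.5 kN.

R_2 = 163.5 kN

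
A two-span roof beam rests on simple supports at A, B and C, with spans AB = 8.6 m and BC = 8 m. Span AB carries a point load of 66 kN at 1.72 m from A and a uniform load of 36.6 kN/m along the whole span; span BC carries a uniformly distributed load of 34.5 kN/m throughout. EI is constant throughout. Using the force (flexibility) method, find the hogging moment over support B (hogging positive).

Release continuity at B by inserting a hinge; the redundant is the internal moment M_B. The primary structure is two simply-supported spans AB and BC.
Discontinuity in slope at B on the released structure — sum the simple-span end rotations:
  span AB: point load 66 at a = 1.72: Pab(L + a)/(6LEI) = 156.2/EI
  span AB: UDL 36.6: wL³/(24EI) = 970/EI
  span BC: UDL 34.5: wL³/(24EI) = 736/EI
  relative rotation θ_0 = (1126 + 736)/EI = 1862/EI
A unit hogging moment at B produces rotation L₁/(3EI) + L₂/(3EI) = 5.533/EI.
Compatibility: M_B·(L₁+L₂)/(3EI) = θ_0, giving M_B = 336.5 kN·m (hogging).

M_B = 336.5 kN·m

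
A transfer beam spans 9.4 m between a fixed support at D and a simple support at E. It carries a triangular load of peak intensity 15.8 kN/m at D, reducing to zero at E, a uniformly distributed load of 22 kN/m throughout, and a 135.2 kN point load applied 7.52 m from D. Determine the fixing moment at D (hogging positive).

M_D = 458.1 kN·m

Take the reaction at E as the redundant and release it; the primary structure is a cantilever fixed at D.
Free-end deflection of the primary structure under the applied loading (downward +):
  triangular load, peak 15.8 at the fixed end: w₀L⁴/(30EI) = 4112/EI
  UDL 22: wL⁴/(8EI) = 21471/EI
  point load 135.2 at a = 7.52: Pa²(3L − a)/(6EI) = 26352/EI
  δ_0 = 51934/EI
Flexibility coefficient — unit upward force at E: δ_{EE} = L³/(3EI) = 276.9/EI.
Compatibility at E: δ_0 − R_E·δ_{EE} = 0, so R_E = 51934/276.9 = 187.6 kN.
Moment equilibrium about D: M_D = Σ(load moments about D) − R_E·L = 2221 − 187.6×9.4 = 458.1 kN·m.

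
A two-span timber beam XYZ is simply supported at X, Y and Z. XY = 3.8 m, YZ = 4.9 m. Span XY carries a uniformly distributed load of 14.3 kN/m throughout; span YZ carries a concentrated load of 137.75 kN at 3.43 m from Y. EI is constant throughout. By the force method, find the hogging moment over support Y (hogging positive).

M_Y = 63.17 kN·m

Release continuity at Y by inserting a hinge; the redundant is the internal moment M_Y. The primary structure is two simply-supported spans XY and YZ.
End slopes at the hinge Y, treating each span as simply supported:
  span XY: UDL 14.3: wL³/(24EI) = 32.69/EI
  span YZ: point load 137.75 at a = 3.43: Pab(L + b)/(6LEI) = 150.5/EI
  relative rotation θ_0 = (32.69 + 150.5)/EI = 183.2/EI
A unit hogging moment at Y produces rotation L₁/(3EI) + L₂/(3EI) = 2.9/EI.
Slope continuity at Y: θ_0 = M_Y·2.9/EI, so M_Y = 183.2/2.9 = 63.17 kN·m (hogging).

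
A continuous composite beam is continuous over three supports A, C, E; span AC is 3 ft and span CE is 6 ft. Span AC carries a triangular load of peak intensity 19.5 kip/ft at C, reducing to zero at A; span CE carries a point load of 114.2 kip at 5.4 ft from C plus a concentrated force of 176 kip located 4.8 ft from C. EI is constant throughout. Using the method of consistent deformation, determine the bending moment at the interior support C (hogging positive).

Release continuity at C by inserting a hinge; the redundant is the internal moment M_C. The primary structure is two simply-supported spans AC and CE.
Discontinuity in slope at C on the released structure — sum the simple-span end rotations:
  span AC: triangular load, peak 19.5: w₀L³/(45EI) = 11.7/EI
  span CE: point load 114.2 at a = 5.4: Pab(L + b)/(6LEI) = 67.83/EI
  span CE: point load 176 at a = 4.8: Pab(L + b)/(6LEI) = 202.8/EI
  relative rotation θ_0 = (11.7 + 270.6)/EI = 282.3/EI
A unit hogging moment at C produces rotation L₁/(3EI) + L₂/(3EI) = 3/EI.
Compatibility: M_C·(L₁+L₂)/(3EI) = θ_0, giving M_C = 94.1 kip·ft (hogging).

M_C = 94.1 kip·ft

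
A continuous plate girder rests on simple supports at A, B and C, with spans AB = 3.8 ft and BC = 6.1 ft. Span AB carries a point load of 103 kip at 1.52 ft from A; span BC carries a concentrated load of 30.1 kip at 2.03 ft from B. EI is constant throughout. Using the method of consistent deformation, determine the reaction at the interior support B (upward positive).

R_B = 81.01 kip

Insert a hinge at B; M_B is the redundant, and each span becomes simply supported.
Discontinuity in slope at B on the released structure — sum the simple-span end rotations:
  span AB: point load 103 at a = 1.52: Pab(L + a)/(6LEI) = 83.29/EI
  span BC: point load 30.1 at a = 2.03: Pab(L + b)/(6LEI) = 69.1/EI
  relative rotation θ_0 = (83.29 + 69.1)/EI = 152.4/EI
A unit hogging moment at B produces rotation L₁/(3EI) + L₂/(3EI) = 3.3/EI.
Compatibility: M_B·(L₁+L₂)/(3EI) = θ_0, giving M_B = 46.18 kip·ft (hogging).
Span AB, ΣM about A with M_B applied at B: R_B^{AB}·3.8 = 156.6 + 46.18, so R_B^{AB} = 53.35 kip and R_A = 103 − 53.35 = 49.65 kip.
Span BC, ΣM about C: R_B^{BC}·6.1 = 122.5 + 46.18, so R_B^{BC} = 27.65 kip and R_C = 30.1 − 27.65 = 2.446 kip.
R_B = 53.35 + 27.65 = 81.01 kip.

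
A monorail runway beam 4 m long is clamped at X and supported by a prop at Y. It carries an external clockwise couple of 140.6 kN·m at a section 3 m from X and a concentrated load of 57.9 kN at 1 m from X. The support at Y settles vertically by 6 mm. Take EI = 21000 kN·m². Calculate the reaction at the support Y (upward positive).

Release the roller at Y. Primary structure: cantilever fixed at X.
Free-end deflection of the primary structure under the applied loading (downward +):
  clockwise couple 140.6 at a = 3: M₀a(2L − a)/(2EI) = 1054/EI
  point load 57.9 at a = 1: Pa²(3L − a)/(6EI) = 106.2/EI
  δ_0 = 1161/EI
Flexibility coefficient — unit upward force at Y: δ_{YY} = L³/(3EI) = 21.33/EI.
With EI = 21000 kN·m²: δ_0 = 0.055269 m and δ_{YY} = 0.001016 m/kN.
Compatibility — the beam at Y must follow the support down by 0.006 m: δ_0 − R_Y·δ_{YY} = 0.006, so R_Y = (0.055269 − 0.006)/0.001016 = 48.5 kN.

R_Y = 48.5 kN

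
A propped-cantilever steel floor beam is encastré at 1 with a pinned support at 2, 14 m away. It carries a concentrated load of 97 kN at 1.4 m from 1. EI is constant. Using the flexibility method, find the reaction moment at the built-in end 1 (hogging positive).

Choose R_2 as the redundant. The primary structure is the cantilever fixed at 1.
Deflection at 2 on the released cantilever, summing each load's contribution:
  point load 97 at a = 1.4: Pa²(3L − a)/(6EI) = 1286/EI
Tip deflection under a unit load at 2: L³/(3EI) = 914.7/EI.
Compatibility at 2: δ_0 − R_2·δ_{22} = 0, so R_2 = 1286/914.7 = 1.407 kN.
Moment equilibrium about 1: M_1 = Σ(load moments about 1) − R_2·L = 135.8 − 1.407×14 = 116.1 kN·m.

M_1 = 116.1 kN·m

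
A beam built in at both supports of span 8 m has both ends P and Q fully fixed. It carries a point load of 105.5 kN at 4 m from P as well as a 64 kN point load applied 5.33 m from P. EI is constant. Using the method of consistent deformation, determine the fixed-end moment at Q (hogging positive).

M_Q = 181.4 kN·m

Take the two fixed-end moments M_P, M_Q as redundants; the released structure is the simple span PQ.
End rotations of the released simple span under the applied load (×1/EI):
  at P: point load 105.5 at a = 4: Pab(L + b)/(6LEI) = 422/EI
  at Q: point load 105.5 at a = 4: Pab(L + a)/(6LEI) = 422/EI
  at P: point load 64 at a = 5.33: Pab(L + b)/(6LEI) = 202.5/EI
  at Q: point load 64 at a = 5.33: Pab(L + a)/(6LEI) = 252.9/EI
  θ_P0 = 624.5/EI,  θ_Q0 = 674.9/EI
Flexibility coefficients: a unit moment at one end gives L/(3EI) there and L/(6EI) at the far end, so f₁₁ = f₂₂ = 2.667/EI and f₁₂ = f₂₁ = 1.333/EI.
Compatibility — zero rotation at each built-in end:
  2.667 M_P + 1.333 M_Q = 624.5
  1.333 M_P + 2.667 M_Q = 674.9
Solving the pair gives M_P = 143.5 kN·m and M_Q = 181.4 kN·m (hogging).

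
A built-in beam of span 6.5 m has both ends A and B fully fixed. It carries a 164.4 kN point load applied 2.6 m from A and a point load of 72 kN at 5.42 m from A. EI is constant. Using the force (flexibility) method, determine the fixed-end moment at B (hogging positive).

M_B = 156.7 kN·m

Release both end moments; the primary structure is a simply-supported span AB with redundants M_A and M_B.
End rotations of the released simple span under the applied load (×1/EI):
  at A: point load 164.4 at a = 2.6: Pab(L + b)/(6LEI) = 444.5/EI
  at B: point load 164.4 at a = 2.6: Pab(L + a)/(6LEI) = 389/EI
  at A: point load 72 at a = 5.42: Pab(L + b)/(6LEI) = 81.91/EI
  at B: point load 72 at a = 5.42: Pab(L + a)/(6LEI) = 128.8/EI
  θ_A0 = 526.5/EI,  θ_B0 = 517.8/EI
Flexibility coefficients: a unit moment at one end gives L/(3EI) there and L/(6EI) at the far end, so f₁₁ = f₂₂ = 2.167/EI and f₁₂ = f₂₁ = 1.083/EI.
Compatibility — zero rotation at each built-in end:
  2.167 M_A + 1.083 M_B = 526.5
  1.083 M_A + 2.167 M_B = 517.8
Solving the pair gives M_A = 164.7 kN·m and M_B = 156.7 kN·m (hogging).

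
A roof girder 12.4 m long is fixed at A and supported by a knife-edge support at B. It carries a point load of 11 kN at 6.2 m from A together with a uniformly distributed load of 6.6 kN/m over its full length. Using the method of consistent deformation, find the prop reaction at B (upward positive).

R_B = 34.13 kN

Take the reaction at B as the redundant and release it; the primary structure is a cantilever fixed at A.
Free-end deflection of the primary structure under the applied loading (downward +):
  point load 11 at a = 6.2: Pa²(3L − a)/(6EI) = 2185/EI
  UDL 6.6: wL⁴/(8EI) = 19505/EI
  δ_0 = 21689/EI
Tip deflection under a unit load at B: L³/(3EI) = 635.5/EI.
Compatibility at B: δ_0 − R_B·δ_{BB} = 0, so R_B = 21689/635.5 = 34.13 kN.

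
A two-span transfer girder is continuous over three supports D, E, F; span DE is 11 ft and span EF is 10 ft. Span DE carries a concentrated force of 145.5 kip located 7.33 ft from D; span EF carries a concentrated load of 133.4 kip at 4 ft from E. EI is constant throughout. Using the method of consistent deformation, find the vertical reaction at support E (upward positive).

R_E = 229.9 kip

Take M_E as the redundant. Released structure: two simple spans DE and EF with a hinge at E.
Rotations at E on the released spans (each span's end-slope, ×1/EI):
  span DE: point load 145.5 at a = 7.33: Pab(L + a)/(6LEI) = 1087/EI
  span EF: point load 133.4 at a = 4: Pab(L + b)/(6LEI) = 853.8/EI
  relative rotation θ_0 = (1087 + 853.8)/EI = 1941/EI
A unit hogging moment at E produces rotation L₁/(3EI) + L₂/(3EI) = 7/EI.
Compatibility: M_E·(L₁+L₂)/(3EI) = θ_0, giving M_E = 277.3 kip·ft (hogging).
Span DE, ΣM about D with M_E applied at E: R_E^{DE}·11 = 1067 + 277.3, so R_E^{DE} = 122.2 kip and R_D = 145.5 − 122.2 = 23.34 kip.
Span EF, ΣM about F: R_E^{EF}·10 = 800.4 + 277.3, so R_E^{EF} = 107.8 kip and R_F = 133.4 − 107.8 = 25.63 kip.
R_E = 122.2 + 107.8 = 229.9 kip.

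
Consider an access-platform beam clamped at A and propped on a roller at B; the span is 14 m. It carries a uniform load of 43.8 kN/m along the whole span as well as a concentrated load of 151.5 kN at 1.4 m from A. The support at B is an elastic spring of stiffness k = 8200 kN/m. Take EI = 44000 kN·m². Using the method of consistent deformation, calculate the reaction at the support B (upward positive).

Release the roller at B. Primary structure: cantilever fixed at A.
Primary-structure tip deflection at B by superposition:
  UDL 43.8: wL⁴/(8EI) = 210328/EI
  point load 151.5 at a = 1.4: Pa²(3L − a)/(6EI) = 2009/EI
  δ_0 = 212337/EI
Flexibility coefficient — unit upward force at B: δ_{BB} = L³/(3EI) = 914.7/EI.
With EI = 44000 kN·m²: δ_0 = 4.8258 m and δ_{BB} = 0.020788 m/kN.
Compatibility — the spring shortens by R_B/k under the reaction it provides: δ_0 − R_B·δ_{BB} = R_B/k. With 1/k = 0.000122 m/kN, R_B = δ_0 / (δ_{BB} + 1/k) = 4.8258 / (0.020788 + 0.000122) = 230.8 kN.

R_B = 230.8 kN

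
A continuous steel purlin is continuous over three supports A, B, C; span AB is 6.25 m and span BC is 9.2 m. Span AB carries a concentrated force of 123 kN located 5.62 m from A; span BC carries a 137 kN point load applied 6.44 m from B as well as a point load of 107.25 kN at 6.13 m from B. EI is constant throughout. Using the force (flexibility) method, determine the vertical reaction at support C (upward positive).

Release continuity at B by inserting a hinge; the redundant is the internal moment M_B. The primary structure is two simply-supported spans AB and BC.
End slopes at the hinge B, treating each span as simply supported:
  span AB: point load 123 at a = 5.62: Pab(L + a)/(6LEI) = 137.8/EI
  span BC: point load 137 at a = 6.44: Pab(L + b)/(6LEI) = 527.6/EI
  span BC: point load 107.25 at a = 6.13: Pab(L + b)/(6LEI) = 448.6/EI
  relative rotation θ_0 = (137.8 + 976.2)/EI = 1114/EI
A unit hogging moment at B produces rotation L₁/(3EI) + L₂/(3EI) = 5.15/EI.
Compatibility: M_B·(L₁+L₂)/(3EI) = θ_0, giving M_B = 216.3 kN·m (hogging).
Span BC, ΣM about C: R_B^{BC}·9.2 = 707.4 + 216.3, so R_B^{BC} = 100.4 kN and R_C = 244.2 − 100.4 = 143.8 kN.

R_C = 143.8 kN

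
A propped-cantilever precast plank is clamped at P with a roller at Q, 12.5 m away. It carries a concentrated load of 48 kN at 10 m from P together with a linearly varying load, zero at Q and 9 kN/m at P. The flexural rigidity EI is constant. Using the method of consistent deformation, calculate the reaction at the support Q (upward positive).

Remove the prop at Q; the released (primary) structure is a cantilever built in at P.
Deflection at Q on the released cantilever, summing each load's contribution:
  point load 48 at a = 10: Pa²(3L − a)/(6EI) = 22000/EI
  triangular load, peak 9 at the fixed end: w₀L⁴/(30EI) = 7324/EI
  δ_0 = 29324/EI
Flexibility coefficient — unit upward force at Q: δ_{QQ} = L³/(3EI) = 651/EI.
Compatibility at Q: δ_0 − R_Q·δ_{QQ} = 0, so R_Q = 29324/651 = 45.04 kN.

R_Q = 45.04 kN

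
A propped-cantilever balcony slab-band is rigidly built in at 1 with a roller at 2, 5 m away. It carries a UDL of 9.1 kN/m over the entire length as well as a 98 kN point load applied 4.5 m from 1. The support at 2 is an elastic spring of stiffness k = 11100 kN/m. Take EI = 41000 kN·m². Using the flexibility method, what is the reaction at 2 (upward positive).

R_2 = 92.23 kN

Release the roller at 2. Primary structure: cantilever fixed at 1.
Primary-structure tip deflection at 2 by superposition:
  UDL 9.1: wL⁴/(8EI) = 710.9/EI
  point load 98 at a = 4.5: Pa²(3L − a)/(6EI) = 3473/EI
  δ_0 = 4184/EI
Flexibility coefficient — unit upward force at 2: δ_{22} = L³/(3EI) = 41.67/EI.
With EI = 41000 kN·m²: δ_0 = 0.10204 m and δ_{22} = 0.001016 m/kN.
Compatibility — the spring shortens by R_2/k under the reaction it provides: δ_0 − R_2·δ_{22} = R_2/k. With 1/k = 0.00009 m/kN, R_2 = δ_0 / (δ_{22} + 1/k) = 0.10204 / (0.001016 + 0.00009) = 92.23 kN.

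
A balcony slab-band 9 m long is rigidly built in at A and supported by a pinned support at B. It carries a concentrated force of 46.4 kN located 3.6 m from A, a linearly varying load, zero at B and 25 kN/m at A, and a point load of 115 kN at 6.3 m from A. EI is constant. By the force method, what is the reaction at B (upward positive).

R_B = 96.95 kN

Choose R_B as the redundant. The primary structure is the cantilever fixed at A.
Deflection at B on the released cantilever, summing each load's contribution:
  point load 46.4 at a = 3.6: Pa²(3L − a)/(6EI) = 2345/EI
  triangular load, peak 25 at the fixed end: w₀L⁴/(30EI) = 5468/EI
  point load 115 at a = 6.3: Pa²(3L − a)/(6EI) = 15747/EI
  δ_0 = 23560/EI
Tip deflection under a unit load at B: L³/(3EI) = 243/EI.
Compatibility at B: δ_0 − R_B·δ_{BB} = 0, so R_B = 23560/243 = 96.95 kN.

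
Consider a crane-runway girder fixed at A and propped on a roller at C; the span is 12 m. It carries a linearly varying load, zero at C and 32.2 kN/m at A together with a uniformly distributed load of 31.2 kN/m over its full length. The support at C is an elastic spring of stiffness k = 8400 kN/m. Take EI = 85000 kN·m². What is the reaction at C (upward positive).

Remove the prop at C; the released (primary) structure is a cantilever built in at A.
Downward deflection at the released point C due to the loads:
  triangular load, peak 32.2 at the fixed end: w₀L⁴/(30EI) = 22257/EI
  UDL 31.2: wL⁴/(8EI) = 80870/EI
  δ_0 = 103127/EI
Flexibility coefficient — unit upward force at C: δ_{CC} = L³/(3EI) = 576/EI.
With EI = 85000 kN·m²: δ_0 = 1.2133 m and δ_{CC} = 0.006776 m/kN.
Compatibility — the spring shortens by R_C/k under the reaction it provides: δ_0 − R_C·δ_{CC} = R_C/k. With 1/k = 0.000119 m/kN, R_C = δ_0 / (δ_{CC} + 1/k) = 1.2133 / (0.006776 + 0.000119) = 175.9 kN.

R_C = 175.9 kN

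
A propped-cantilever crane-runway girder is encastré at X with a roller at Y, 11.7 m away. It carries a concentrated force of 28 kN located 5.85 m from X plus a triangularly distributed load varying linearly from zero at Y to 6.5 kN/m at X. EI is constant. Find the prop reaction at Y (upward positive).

Choose R_Y as the redundant. The primary structure is the cantilever fixed at X.
Downward deflection at the released point Y due to the loads:
  point load 28 at a = 5.85: Pa²(3L − a)/(6EI) = 4671/EI
  triangular load, peak 6.5 at the fixed end: w₀L⁴/(30EI) = 4060/EI
  δ_0 = 8731/EI
Tip deflection under a unit load at Y: L³/(3EI) = 533.9/EI.
The prop prevents deflection at Y: R_Y = δ_0/δ_{YY} = 8731/533.9 = 16.36 kN.

R_Y = 16.36 kN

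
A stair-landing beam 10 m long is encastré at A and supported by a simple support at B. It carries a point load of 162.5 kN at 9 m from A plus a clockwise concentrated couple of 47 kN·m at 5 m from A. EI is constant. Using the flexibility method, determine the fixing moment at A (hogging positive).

M_A = 74.56 kN·m

Choose R_B as the redundant. The primary structure is the cantilever fixed at A.
Primary-structure tip deflection at B by superposition:
  point load 162.5 at a = 9: Pa²(3L − a)/(6EI) = 46069/EI
  clockwise couple 47 at a = 5: M₀a(2L − a)/(2EI) = 1762/EI
  δ_0 = 47831/EI
Tip deflection under a unit load at B: L³/(3EI) = 333.3/EI.
Compatibility at B: δ_0 − R_B·δ_{BB} = 0, so R_B = 47831/333.3 = 143.5 kN.
Moment equilibrium about A: M_A = Σ(load moments about A) − R_B·L = 1510 − 143.5×10 = 74.56 kN·m.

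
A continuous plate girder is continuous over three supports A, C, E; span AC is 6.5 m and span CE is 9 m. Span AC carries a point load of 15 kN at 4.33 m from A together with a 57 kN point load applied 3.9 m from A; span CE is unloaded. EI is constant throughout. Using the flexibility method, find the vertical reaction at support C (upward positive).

R_C = 54.1 kN

Take M_C as the redundant. Released structure: two simple spans AC and CE with a hinge at C.
End slopes at the hinge C, treating each span as simply supported:
  span AC: point load 15 at a = 4.33: Pab(L + a)/(6LEI) = 39.14/EI
  span AC: point load 57 at a = 3.9: Pab(L + a)/(6LEI) = 154.1/EI
  relative rotation θ_0 = (193.3 + 0)/EI = 193.3/EI
A unit hogging moment at C produces rotation L₁/(3EI) + L₂/(3EI) = 5.167/EI.
Slope continuity at C: θ_0 = M_C·5.167/EI, so M_C = 193.3/5.167 = 37.41 kN·m (hogging).
Span AC, ΣM about A with M_C applied at C: R_C^{AC}·6.5 = 287.2 + 37.41, so R_C^{AC} = 49.95 kN and R_A = 72 − 49.95 = 22.05 kN.
Span CE, ΣM about E: R_C^{CE}·9 = 0 + 37.41, so R_C^{CE} = 4.156 kN and R_E = 0 − 4.156 = -4.156 kN.
R_C = 49.95 + 4.156 = 54.1 kN.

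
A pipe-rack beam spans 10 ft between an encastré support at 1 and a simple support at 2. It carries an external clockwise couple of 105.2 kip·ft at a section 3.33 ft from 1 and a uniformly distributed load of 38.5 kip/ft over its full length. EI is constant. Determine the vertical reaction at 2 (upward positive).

Take the reaction at 2 as the redundant and release it; the primary structure is a cantilever fixed at 1.
Downward deflection at the released point 2 due to the loads:
  clockwise couple 105.2 at a = 3.33: M₀a(2L − a)/(2EI) = 2920/EI
  UDL 38.5: wL⁴/(8EI) = 48125/EI
  δ_0 = 51045/EI
Tip deflection under a unit load at 2: L³/(3EI) = 333.3/EI.
The prop prevents deflection at 2: R_2 = δ_0/δ_{22} = 51045/333.3 = 153.1 kip.

R_2 = 153.1 kip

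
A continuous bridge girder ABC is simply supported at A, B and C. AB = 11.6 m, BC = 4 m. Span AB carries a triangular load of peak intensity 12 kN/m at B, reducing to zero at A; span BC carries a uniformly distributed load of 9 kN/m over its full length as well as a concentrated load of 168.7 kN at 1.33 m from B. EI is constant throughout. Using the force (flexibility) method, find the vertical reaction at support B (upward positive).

R_B = 216.2 kN

Release continuity at B by inserting a hinge; the redundant is the internal moment M_B. The primary structure is two simply-supported spans AB and BC.
End slopes at the hinge B, treating each span as simply supported:
  span AB: triangular load, peak 12: w₀L³/(45EI) = 416.2/EI
  span BC: UDL 9: wL³/(24EI) = 24/EI
  span BC: point load 168.7 at a = 1.33: Pab(L + b)/(6LEI) = 166.5/EI
  relative rotation θ_0 = (416.2 + 190.5)/EI = 606.7/EI
A unit hogging moment at B produces rotation L₁/(3EI) + L₂/(3EI) = 5.2/EI.
Slope continuity at B: θ_0 = M_B·5.2/EI, so M_B = 606.7/5.2 = 116.7 kN·m (hogging).
Span AB, ΣM about A with M_B applied at B: R_B^{AB}·11.6 = 538.2 + 116.7, so R_B^{AB} = 56.46 kN and R_A = 69.6 − 56.46 = 13.14 kN.
Span BC, ΣM about C: R_B^{BC}·4 = 522.4 + 116.7, so R_B^{BC} = 159.8 kN and R_C = 204.7 − 159.8 = 44.92 kN.
R_B = 56.46 + 159.8 = 216.2 kN.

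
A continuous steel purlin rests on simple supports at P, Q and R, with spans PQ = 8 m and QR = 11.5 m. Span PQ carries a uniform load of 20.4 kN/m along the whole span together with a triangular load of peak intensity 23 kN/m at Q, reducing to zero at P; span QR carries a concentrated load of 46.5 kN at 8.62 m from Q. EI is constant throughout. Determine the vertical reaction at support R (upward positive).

R_R = 22.31 kN

Release continuity at Q by inserting a hinge; the redundant is the internal moment M_Q. The primary structure is two simply-supported spans PQ and QR.
Discontinuity in slope at Q on the released structure — sum the simple-span end rotations:
  span PQ: UDL 20.4: wL³/(24EI) = 435.2/EI
  span PQ: triangular load, peak 23: w₀L³/(45EI) = 261.7/EI
  span QR: point load 46.5 at a = 8.62: Pab(L + b)/(6LEI) = 240.6/EI
  relative rotation θ_0 = (696.9 + 240.6)/EI = 937.5/EI
A unit hogging moment at Q produces rotation L₁/(3EI) + L₂/(3EI) = 6.5/EI.
Compatibility: M_Q·(L₁+L₂)/(3EI) = θ_0, giving M_Q = 144.2 kN·m (hogging).
Span QR, ΣM about R: R_Q^{QR}·11.5 = 133.9 + 144.2, so R_Q^{QR} = 24.19 kN and R_R = 46.5 − 24.19 = 22.31 kN.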